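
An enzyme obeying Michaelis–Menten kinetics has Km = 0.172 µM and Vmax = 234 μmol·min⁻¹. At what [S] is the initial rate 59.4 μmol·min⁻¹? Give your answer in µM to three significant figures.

0.0585 µM

The required fractional saturation is v/Vmax = 59.4/234 = 0.2538.
Then [S]/(Km+[S]) = 0.2538 ⇒ [S] = 0.172 × 0.2538/(1 − 0.2538) = 0.0585 µM.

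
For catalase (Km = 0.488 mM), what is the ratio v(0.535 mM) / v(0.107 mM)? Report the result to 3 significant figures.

The fractional saturations are [S]/(Km+[S]) = 0.107/0.5950 = 0.1798 and 0.535/1.023 = 0.5230.
v₂/v₁ is just their ratio: 0.5230/0.1798 = 2.91.

2.91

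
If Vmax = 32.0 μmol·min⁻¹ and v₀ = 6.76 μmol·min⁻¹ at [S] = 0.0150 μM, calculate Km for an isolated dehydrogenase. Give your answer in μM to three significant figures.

From v = Vmax[S]/(Km+[S]), Km = [S](Vmax − v)/v.
Km = 0.0150 × (32.0 − 6.76) / 6.76 = 0.3786/6.76 = 0.0560 μM.

0.0560 μM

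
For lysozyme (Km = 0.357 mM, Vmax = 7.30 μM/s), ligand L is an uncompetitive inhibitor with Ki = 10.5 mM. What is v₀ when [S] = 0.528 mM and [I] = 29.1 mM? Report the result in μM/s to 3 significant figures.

1.64 μM/s

With α = 1 + [I]/Ki = 1 + 29.1/10.5 = 3.771, the uncompetitive rate law is v = (Vmax/α)·[S] / (Km/α + [S]).
v = (7.30/3.771)×0.528 / (0.357/3.771 + 0.528) = 1.022/0.6227 = 1.64 μM/s.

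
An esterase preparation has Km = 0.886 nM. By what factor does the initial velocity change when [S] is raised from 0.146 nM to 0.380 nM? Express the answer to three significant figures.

2.12

Since Vmax cancels, v₂/v₁ = [S]₂(Km+[S]₁) / [S]₁(Km+[S]₂).
= 0.380×(0.886+0.146) / (0.146×(0.886+0.380)) = 0.3922/0.1848 = 2.12.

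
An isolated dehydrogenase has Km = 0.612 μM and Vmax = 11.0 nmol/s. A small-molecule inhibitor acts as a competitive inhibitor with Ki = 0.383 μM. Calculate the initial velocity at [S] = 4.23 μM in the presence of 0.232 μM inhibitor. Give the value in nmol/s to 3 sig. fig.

α = 1 + [I]/Ki = 1 + 0.232/0.383 = 1.606.
For a competitive inhibitor, Vmax is unchanged and the apparent Km becomes α·Km: Km,app = 0.983 μM, Vmax,app = 11.0 nmol/s.
v = Vmax,app·[S]/(Km,app + [S]) = 11.0 × 4.23/(0.983 + 4.23) = 8.93 nmol/s.

8.93 nmol/s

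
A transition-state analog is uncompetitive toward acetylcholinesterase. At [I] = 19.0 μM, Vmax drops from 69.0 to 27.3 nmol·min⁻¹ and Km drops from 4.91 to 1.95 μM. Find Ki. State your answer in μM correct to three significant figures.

12.4 μM

Uncompetitive: Vmax,app = Vmax/α (and Km,app = Km/α) with α = 1 + [I]/Ki.
α = Vmax/Vmax,app = 69.0/27.3 = 2.527.
Ki = [I]/(α − 1) = 19.0/1.527 = 12.4 μM.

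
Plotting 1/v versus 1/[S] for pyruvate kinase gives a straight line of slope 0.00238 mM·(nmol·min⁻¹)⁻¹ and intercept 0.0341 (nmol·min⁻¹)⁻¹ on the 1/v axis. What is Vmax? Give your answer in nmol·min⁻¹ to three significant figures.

29.3 nmol·min⁻¹

The y-intercept of a Lineweaver–Burk plot equals 1/Vmax, so Vmax = 1/0.0341 = 29.3 nmol·min⁻¹.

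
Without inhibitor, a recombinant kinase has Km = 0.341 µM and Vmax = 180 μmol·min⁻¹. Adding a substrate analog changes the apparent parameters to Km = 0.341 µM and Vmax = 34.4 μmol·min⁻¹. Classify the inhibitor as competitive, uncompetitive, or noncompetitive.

Vmax decreases (180 → 34.4 μmol·min⁻¹) while Km is unchanged — pure noncompetitive inhibition.

noncompetitive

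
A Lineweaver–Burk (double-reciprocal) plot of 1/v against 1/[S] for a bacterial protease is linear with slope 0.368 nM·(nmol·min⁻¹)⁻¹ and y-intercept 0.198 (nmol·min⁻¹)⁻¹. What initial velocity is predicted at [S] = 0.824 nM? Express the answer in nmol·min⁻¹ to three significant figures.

The y-intercept is 1/Vmax, so Vmax = 1/0.198 = 5.05 nmol·min⁻¹.
The slope is Km/Vmax, so Km = 0.368 × 5.05 = 1.86 nM.
Then v = 5.05 × 0.824/(1.86 + 0.824) = 1.55 nmol·min⁻¹.

1.55 nmol·min⁻¹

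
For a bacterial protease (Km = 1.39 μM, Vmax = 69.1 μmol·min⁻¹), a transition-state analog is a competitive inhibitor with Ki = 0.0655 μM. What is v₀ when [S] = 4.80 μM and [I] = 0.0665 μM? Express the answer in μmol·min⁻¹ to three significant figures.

With α = 1 + [I]/Ki = 1 + 0.0665/0.0655 = 2.015, the competitive rate law is v = Vmax[S] / (αKm + [S]).
v = 69.1×4.80 / (2.015×1.39 + 4.80) = 331.7/7.601 = 43.6 μmol·min⁻¹.

43.6 μmol·min⁻¹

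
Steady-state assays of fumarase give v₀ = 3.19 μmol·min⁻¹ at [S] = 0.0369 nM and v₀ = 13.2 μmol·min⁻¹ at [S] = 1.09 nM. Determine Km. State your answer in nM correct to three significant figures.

0.135 nM

In reciprocal form, 1/v = (Km/Vmax)·(1/[S]) + 1/Vmax. The two points give (1/[S], 1/v) = (27.10, 0.3135) and (0.9174, 0.07576).
Slope = (0.3135 − 0.07576)/(27.10 − 0.9174) = 0.009079; intercept = 0.3135 − 0.009079×27.10 = 0.06743.
Vmax = 1/intercept = 14.8 μmol·min⁻¹; Km = slope × Vmax = 0.009079 × 14.8 = 0.135 nM.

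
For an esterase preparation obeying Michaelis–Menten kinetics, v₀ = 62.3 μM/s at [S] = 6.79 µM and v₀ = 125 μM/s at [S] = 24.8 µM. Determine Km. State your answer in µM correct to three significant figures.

15.2 µM

In reciprocal form, 1/v = (Km/Vmax)·(1/[S]) + 1/Vmax. The two points give (1/[S], 1/v) = (0.1473, 0.01605) and (0.04032, 0.008000).
Slope = (0.01605 − 0.008000)/(0.1473 − 0.04032) = 0.07528; intercept = 0.01605 − 0.07528×0.1473 = 0.004965.
Vmax = 1/intercept = 201 μM/s; Km = slope × Vmax = 0.07528 × 201 = 15.2 µM.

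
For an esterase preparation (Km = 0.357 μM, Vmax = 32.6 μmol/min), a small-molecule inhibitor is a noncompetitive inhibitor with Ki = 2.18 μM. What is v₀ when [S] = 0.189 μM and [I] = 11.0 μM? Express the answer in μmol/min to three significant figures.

1.87 μmol/min

α = 1 + [I]/Ki = 1 + 11.0/2.18 = 6.046.
For a noncompetitive inhibitor, Vmax is reduced to Vmax/α while Km is unchanged: Km,app = 0.357 μM, Vmax,app = 5.39 μmol/min.
v = Vmax,app·[S]/(Km,app + [S]) = 5.39 × 0.189/(0.357 + 0.189) = 1.87 μmol/min.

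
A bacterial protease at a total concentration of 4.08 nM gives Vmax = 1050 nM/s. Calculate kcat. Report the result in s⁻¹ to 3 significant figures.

kcat = Vmax/[E]total = 1050 nM/s / 4.08 nM = 257 s⁻¹.

257 s⁻¹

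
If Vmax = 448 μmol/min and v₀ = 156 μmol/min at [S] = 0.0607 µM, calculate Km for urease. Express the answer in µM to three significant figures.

0.114 µM

From v = Vmax[S]/(Km+[S]), Km = [S](Vmax − v)/v.
Km = 0.0607 × (448 − 156) / 156 = 17.72/156 = 0.114 µM.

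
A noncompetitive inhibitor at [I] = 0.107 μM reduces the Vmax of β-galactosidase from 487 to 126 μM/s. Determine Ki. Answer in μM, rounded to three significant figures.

Noncompetitive: Vmax,app = Vmax/α with α = 1 + [I]/Ki.
α = Vmax/Vmax,app = 487/126 = 3.865.
Ki = [I]/(α − 1) = 0.107/2.865 = 0.0373 μM.

0.0373 μM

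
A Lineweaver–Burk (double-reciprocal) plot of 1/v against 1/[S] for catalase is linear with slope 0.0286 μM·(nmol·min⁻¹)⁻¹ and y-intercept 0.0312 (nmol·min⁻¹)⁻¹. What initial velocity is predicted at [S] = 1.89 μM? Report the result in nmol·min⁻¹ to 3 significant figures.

The y-intercept is 1/Vmax, so Vmax = 1/0.0312 = 32.1 nmol·min⁻¹.
The slope is Km/Vmax, so Km = 0.0286 × 32.1 = 0.917 μM.
Then v = 32.1 × 1.89/(0.917 + 1.89) = 21.6 nmol·min⁻¹.

21.6 nmol·min⁻¹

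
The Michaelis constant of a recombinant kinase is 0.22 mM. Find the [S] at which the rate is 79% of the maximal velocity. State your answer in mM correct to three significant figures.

v/Vmax = [S]/(Km+[S]) = 0.79, so [S] = Km·0.79/(1 − 0.79) = 0.22 × 3.762.
[S] = 0.828 mM.

0.828 mM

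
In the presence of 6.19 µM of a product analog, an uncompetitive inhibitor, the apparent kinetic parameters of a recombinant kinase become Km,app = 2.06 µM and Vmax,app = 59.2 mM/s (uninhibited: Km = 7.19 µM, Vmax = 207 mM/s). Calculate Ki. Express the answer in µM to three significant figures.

2.48 µM

Uncompetitive: Vmax,app = Vmax/α (and Km,app = Km/α) with α = 1 + [I]/Ki.
α = Vmax/Vmax,app = 207/59.2 = 3.497.
Since α = 1 + [I]/Ki, [I]/Ki = 3.497 − 1 = 2.497 and Ki = 6.19/2.497 = 2.48 µM.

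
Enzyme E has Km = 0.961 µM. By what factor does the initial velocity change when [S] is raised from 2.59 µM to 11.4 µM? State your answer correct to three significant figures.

1.26

Since Vmax cancels, v₂/v₁ = [S]₂(Km+[S]₁) / [S]₁(Km+[S]₂).
= 11.4×(0.961+2.59) / (2.59×(0.961+11.4)) = 40.48/32.01 = 1.26.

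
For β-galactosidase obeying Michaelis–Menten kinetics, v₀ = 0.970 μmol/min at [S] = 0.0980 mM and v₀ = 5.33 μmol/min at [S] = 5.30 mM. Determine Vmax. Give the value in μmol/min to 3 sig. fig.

5.82 μmol/min

From v = Vmax[S]/(Km+[S]), each point gives Vmax = v(Km+[S])/[S].
Equating: 0.970(Km+0.0980)/0.0980 = 5.33(Km+5.30)/5.30.
9.898·Km + 0.970 = 1.006·Km + 5.33, so (9.898 − 1.006)·Km = 5.33 − 0.970.
Km = 4.360/8.892 = 0.490 mM; then Vmax = 0.970(0.490+0.0980)/0.0980 = 5.82 μmol/min.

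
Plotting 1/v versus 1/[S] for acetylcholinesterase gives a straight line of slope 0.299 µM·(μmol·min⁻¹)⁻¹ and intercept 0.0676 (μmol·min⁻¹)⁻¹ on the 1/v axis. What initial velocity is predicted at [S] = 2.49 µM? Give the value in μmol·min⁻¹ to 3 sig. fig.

The y-intercept is 1/Vmax, so Vmax = 1/0.0676 = 14.8 μmol·min⁻¹.
The slope is Km/Vmax, so Km = 0.299 × 14.8 = 4.42 µM.
Then v = 14.8 × 2.49/(4.42 + 2.49) = 5.33 μmol·min⁻¹.

5.33 μmol·min⁻¹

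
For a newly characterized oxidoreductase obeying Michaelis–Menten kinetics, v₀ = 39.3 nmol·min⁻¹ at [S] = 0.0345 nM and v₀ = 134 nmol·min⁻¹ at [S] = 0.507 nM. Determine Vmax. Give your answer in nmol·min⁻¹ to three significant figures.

From v = Vmax[S]/(Km+[S]), each point gives Vmax = v(Km+[S])/[S].
Equating: 39.3(Km+0.0345)/0.0345 = 134(Km+0.507)/0.507.
1139·Km + 39.3 = 264.3·Km + 134, so (1139 − 264.3)·Km = 134 − 39.3.
Km = 94.70/874.8 = 0.108 nM; then Vmax = 39.3(0.108+0.0345)/0.0345 = 163 nmol·min⁻¹.

163 nmol·min⁻¹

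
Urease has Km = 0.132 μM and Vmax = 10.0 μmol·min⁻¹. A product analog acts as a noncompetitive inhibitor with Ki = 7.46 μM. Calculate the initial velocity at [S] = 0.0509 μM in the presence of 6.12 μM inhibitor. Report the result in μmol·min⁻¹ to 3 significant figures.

α = 1 + [I]/Ki = 1 + 6.12/7.46 = 1.820.
For a noncompetitive inhibitor, Vmax is reduced to Vmax/α while Km is unchanged: Km,app = 0.132 μM, Vmax,app = 5.49 μmol·min⁻¹.
v = Vmax,app·[S]/(Km,app + [S]) = 5.49 × 0.0509/(0.132 + 0.0509) = 1.53 μmol·min⁻¹.

1.53 μmol·min⁻¹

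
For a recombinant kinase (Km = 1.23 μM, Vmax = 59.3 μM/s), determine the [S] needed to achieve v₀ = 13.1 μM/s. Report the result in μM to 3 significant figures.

The required fractional saturation is v/Vmax = 13.1/59.3 = 0.2209.
Then [S]/(Km+[S]) = 0.2209 ⇒ [S] = 1.23 × 0.2209/(1 − 0.2209) = 0.349 μM.

0.349 μM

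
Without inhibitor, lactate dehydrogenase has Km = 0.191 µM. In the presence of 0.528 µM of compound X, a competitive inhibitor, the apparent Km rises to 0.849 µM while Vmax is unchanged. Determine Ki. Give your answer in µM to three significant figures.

Competitive: Km,app = α·Km with α = 1 + [I]/Ki.
α = Km,app/Km = 0.849/0.191 = 4.445.
Since α = 1 + [I]/Ki, [I]/Ki = 4.445 − 1 = 3.445 and Ki = 0.528/3.445 = 0.153 µM.

0.153 µM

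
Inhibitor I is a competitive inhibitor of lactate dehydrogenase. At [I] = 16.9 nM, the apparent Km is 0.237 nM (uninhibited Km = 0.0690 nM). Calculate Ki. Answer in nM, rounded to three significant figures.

Competitive: Km,app = α·Km with α = 1 + [I]/Ki.
α = Km,app/Km = 0.237/0.0690 = 3.435.
Since α = 1 + [I]/Ki, [I]/Ki = 3.435 − 1 = 2.435 and Ki = 16.9/2.435 = 6.94 nM.

6.94 nM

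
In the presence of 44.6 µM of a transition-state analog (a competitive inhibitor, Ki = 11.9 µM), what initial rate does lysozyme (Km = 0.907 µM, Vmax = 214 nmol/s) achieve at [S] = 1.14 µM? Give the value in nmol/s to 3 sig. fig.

44.8 nmol/s

α = 1 + [I]/Ki = 1 + 44.6/11.9 = 4.748.
For a competitive inhibitor, Vmax is unchanged and the apparent Km becomes α·Km: Km,app = 4.31 µM, Vmax,app = 214 nmol/s.
v = Vmax,app·[S]/(Km,app + [S]) = 214 × 1.14/(4.31 + 1.14) = 44.8 nmol/s.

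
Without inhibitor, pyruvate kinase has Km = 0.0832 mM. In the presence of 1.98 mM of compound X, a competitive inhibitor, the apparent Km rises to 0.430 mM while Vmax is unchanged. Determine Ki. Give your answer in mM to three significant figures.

0.475 mM

Competitive: Km,app = α·Km with α = 1 + [I]/Ki.
α = Km,app/Km = 0.430/0.0832 = 5.168.
Since α = 1 + [I]/Ki, [I]/Ki = 5.168 − 1 = 4.168 and Ki = 1.98/4.168 = 0.475 mM.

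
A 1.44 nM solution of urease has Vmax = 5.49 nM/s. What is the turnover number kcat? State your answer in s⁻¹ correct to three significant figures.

3.81 s⁻¹

kcat = Vmax/[E]total = 5.49 nM/s / 1.44 nM = 3.81 s⁻¹.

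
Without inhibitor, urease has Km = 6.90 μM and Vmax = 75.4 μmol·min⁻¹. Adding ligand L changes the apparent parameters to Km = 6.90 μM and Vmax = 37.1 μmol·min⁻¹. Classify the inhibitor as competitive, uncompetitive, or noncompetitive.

noncompetitive

Vmax decreases (75.4 → 37.1 μmol·min⁻¹) while Km is unchanged — pure noncompetitive inhibition.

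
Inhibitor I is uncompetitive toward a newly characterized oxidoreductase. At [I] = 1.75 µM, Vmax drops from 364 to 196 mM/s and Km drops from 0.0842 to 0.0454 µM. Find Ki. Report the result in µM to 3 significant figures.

2.04 µM

Uncompetitive: Vmax,app = Vmax/α (and Km,app = Km/α) with α = 1 + [I]/Ki.
α = Vmax/Vmax,app = 364/196 = 1.857.
Since α = 1 + [I]/Ki, [I]/Ki = 1.857 − 1 = 0.8571 and Ki = 1.75/0.8571 = 2.04 µM.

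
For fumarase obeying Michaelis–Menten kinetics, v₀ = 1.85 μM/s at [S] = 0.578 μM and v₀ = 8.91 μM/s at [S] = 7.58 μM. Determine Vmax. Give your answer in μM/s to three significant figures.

From v = Vmax[S]/(Km+[S]), each point gives Vmax = v(Km+[S])/[S].
Equating: 1.85(Km+0.578)/0.578 = 8.91(Km+7.58)/7.58.
3.201·Km + 1.85 = 1.175·Km + 8.91, so (3.201 − 1.175)·Km = 8.91 − 1.85.
Km = 7.060/2.025 = 3.49 μM; then Vmax = 1.85(3.49+0.578)/0.578 = 13.0 μM/s.

13.0 μM/s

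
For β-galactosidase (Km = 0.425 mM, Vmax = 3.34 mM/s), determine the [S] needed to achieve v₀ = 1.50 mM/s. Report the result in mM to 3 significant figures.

0.346 mM

The required fractional saturation is v/Vmax = 1.50/3.34 = 0.4491.
Then [S]/(Km+[S]) = 0.4491 ⇒ [S] = 0.425 × 0.4491/(1 − 0.4491) = 0.346 mM.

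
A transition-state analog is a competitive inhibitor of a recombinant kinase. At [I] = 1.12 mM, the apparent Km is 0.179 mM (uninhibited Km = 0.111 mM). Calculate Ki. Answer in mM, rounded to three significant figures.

Competitive: Km,app = α·Km with α = 1 + [I]/Ki.
α = Km,app/Km = 0.179/0.111 = 1.613.
Since α = 1 + [I]/Ki, [I]/Ki = 1.613 − 1 = 0.6126 and Ki = 1.12/0.6126 = 1.83 mM.

1.83 mM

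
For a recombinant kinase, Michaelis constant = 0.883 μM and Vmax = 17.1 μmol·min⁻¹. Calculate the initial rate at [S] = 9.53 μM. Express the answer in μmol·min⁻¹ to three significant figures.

[S]/(Km+[S]) = 9.53/10.41 = 0.9152, the fractional saturation.
v = 0.9152 × Vmax = 0.9152 × 17.1 = 15.6 μmol·min⁻¹.

15.6 μmol·min⁻¹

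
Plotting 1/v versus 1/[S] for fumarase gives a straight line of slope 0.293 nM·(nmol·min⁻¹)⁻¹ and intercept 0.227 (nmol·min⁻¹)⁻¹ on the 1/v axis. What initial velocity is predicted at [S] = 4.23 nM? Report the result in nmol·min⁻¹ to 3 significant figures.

The y-intercept is 1/Vmax, so Vmax = 1/0.227 = 4.41 nmol·min⁻¹.
The slope is Km/Vmax, so Km = 0.293 × 4.41 = 1.29 nM.
Then v = 4.41 × 4.23/(1.29 + 4.23) = 3.38 nmol·min⁻¹.

3.38 nmol·min⁻¹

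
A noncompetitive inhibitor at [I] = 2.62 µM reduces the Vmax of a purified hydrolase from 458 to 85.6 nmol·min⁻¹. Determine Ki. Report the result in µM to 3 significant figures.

Noncompetitive: Vmax,app = Vmax/α with α = 1 + [I]/Ki.
α = Vmax/Vmax,app = 458/85.6 = 5.350.
Ki = [I]/(α − 1) = 2.62/4.350 = 0.602 µM.

0.602 µM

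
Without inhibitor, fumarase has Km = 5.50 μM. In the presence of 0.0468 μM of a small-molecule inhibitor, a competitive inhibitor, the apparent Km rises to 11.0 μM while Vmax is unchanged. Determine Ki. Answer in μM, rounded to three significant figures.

0.0468 μM

Competitive: Km,app = α·Km with α = 1 + [I]/Ki.
α = Km,app/Km = 11.0/5.50 = 2.000.
Since α = 1 + [I]/Ki, [I]/Ki = 2.000 − 1 = 1.000 and Ki = 0.0468/1.000 = 0.0468 μM.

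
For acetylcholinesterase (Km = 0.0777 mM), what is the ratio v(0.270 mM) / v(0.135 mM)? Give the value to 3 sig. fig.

Since Vmax cancels, v₂/v₁ = [S]₂(Km+[S]₁) / [S]₁(Km+[S]₂).
= 0.270×(0.0777+0.135) / (0.135×(0.0777+0.270)) = 0.05743/0.04694 = 1.22.

1.22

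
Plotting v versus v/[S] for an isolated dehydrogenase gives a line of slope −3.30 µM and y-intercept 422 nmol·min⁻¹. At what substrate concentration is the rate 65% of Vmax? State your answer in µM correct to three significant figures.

6.13 µM

The Eadie–Hofstee slope gives Km = 3.30 µM (slope = −Km).
v/Vmax = [S]/(Km+[S]) = 0.65 ⇒ [S] = Km·0.65/(1−0.65) = 3.30 × 1.857 = 6.13 µM.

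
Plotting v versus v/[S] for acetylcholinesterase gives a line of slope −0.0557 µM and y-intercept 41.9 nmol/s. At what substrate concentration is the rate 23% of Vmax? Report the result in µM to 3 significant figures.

The Eadie–Hofstee slope gives Km = 0.0557 µM (slope = −Km).
v/Vmax = [S]/(Km+[S]) = 0.23 ⇒ [S] = Km·0.23/(1−0.23) = 0.0557 × 0.2987 = 0.0166 µM.

0.0166 µM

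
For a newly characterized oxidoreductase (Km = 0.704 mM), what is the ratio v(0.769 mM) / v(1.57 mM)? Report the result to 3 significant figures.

0.756

The fractional saturations are [S]/(Km+[S]) = 1.57/2.274 = 0.6904 and 0.769/1.473 = 0.5221.
v₂/v₁ is just their ratio: 0.5221/0.6904 = 0.756.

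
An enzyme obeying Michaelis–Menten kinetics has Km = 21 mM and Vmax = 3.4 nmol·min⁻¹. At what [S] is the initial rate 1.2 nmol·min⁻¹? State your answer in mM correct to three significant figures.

Rearranging v = Vmax[S]/(Km+[S]) gives [S] = Km·v/(Vmax − v).
[S] = 21 × 1.2 / (3.4 − 1.2) = 25.20/2.200 = 11.5 mM.

11.5 mM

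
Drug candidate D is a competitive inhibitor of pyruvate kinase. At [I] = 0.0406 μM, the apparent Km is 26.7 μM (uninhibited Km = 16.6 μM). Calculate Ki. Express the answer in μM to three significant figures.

Competitive: Km,app = α·Km with α = 1 + [I]/Ki.
α = Km,app/Km = 26.7/16.6 = 1.608.
Since α = 1 + [I]/Ki, [I]/Ki = 1.608 − 1 = 0.6084 and Ki = 0.0406/0.6084 = 0.0667 μM.

0.0667 μM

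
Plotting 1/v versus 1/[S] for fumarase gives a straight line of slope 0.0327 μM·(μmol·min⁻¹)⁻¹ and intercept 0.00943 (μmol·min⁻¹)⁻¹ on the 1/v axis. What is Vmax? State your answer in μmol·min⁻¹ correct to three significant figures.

106 μmol·min⁻¹

The y-intercept of a Lineweaver–Burk plot equals 1/Vmax, so Vmax = 1/0.00943 = 106 μmol·min⁻¹.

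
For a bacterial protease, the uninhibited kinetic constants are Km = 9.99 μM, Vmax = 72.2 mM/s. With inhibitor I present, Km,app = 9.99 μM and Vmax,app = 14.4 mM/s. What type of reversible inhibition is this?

noncompetitive

Vmax decreases (72.2 → 14.4 mM/s) while Km is unchanged — pure noncompetitive inhibition.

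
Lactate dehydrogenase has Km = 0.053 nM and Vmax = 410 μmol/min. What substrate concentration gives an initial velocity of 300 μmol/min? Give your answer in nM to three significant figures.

0.145 nM

The required fractional saturation is v/Vmax = 300/410 = 0.7317.
Then [S]/(Km+[S]) = 0.7317 ⇒ [S] = 0.053 × 0.7317/(1 − 0.7317) = 0.145 nM.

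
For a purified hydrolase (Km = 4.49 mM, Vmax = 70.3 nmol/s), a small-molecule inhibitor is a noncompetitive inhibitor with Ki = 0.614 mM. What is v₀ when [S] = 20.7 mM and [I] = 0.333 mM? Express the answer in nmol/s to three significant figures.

α = 1 + [I]/Ki = 1 + 0.333/0.614 = 1.542.
For a noncompetitive inhibitor, Vmax is reduced to Vmax/α while Km is unchanged: Km,app = 4.49 mM, Vmax,app = 45.6 nmol/s.
v = Vmax,app·[S]/(Km,app + [S]) = 45.6 × 20.7/(4.49 + 20.7) = 37.5 nmol/s.

37.5 nmol/s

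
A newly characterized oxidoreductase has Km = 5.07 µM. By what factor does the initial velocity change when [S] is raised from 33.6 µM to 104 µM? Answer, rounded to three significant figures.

1.10

Since Vmax cancels, v₂/v₁ = [S]₂(Km+[S]₁) / [S]₁(Km+[S]₂).
= 104×(5.07+33.6) / (33.6×(5.07+104)) = 4022/3665 = 1.10.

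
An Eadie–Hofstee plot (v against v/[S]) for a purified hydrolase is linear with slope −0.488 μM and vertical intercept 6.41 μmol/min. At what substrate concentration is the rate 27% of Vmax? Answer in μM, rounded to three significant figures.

The Eadie–Hofstee slope gives Km = 0.488 μM (slope = −Km).
v/Vmax = [S]/(Km+[S]) = 0.27 ⇒ [S] = Km·0.27/(1−0.27) = 0.488 × 0.3699 = 0.180 μM.

0.180 μM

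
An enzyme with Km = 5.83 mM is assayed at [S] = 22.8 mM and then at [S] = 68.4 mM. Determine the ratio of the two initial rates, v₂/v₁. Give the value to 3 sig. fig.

1.16

The fractional saturations are [S]/(Km+[S]) = 22.8/28.63 = 0.7964 and 68.4/74.23 = 0.9215.
v₂/v₁ is just their ratio: 0.9215/0.7964 = 1.16.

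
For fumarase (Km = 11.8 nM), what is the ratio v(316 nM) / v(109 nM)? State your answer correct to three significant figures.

The fractional saturations are [S]/(Km+[S]) = 109/120.8 = 0.9023 and 316/327.8 = 0.9640.
v₂/v₁ is just their ratio: 0.9640/0.9023 = 1.07.

1.07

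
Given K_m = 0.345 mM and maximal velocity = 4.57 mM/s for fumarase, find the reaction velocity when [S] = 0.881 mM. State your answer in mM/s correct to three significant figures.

3.28 mM/s

[S]/(Km+[S]) = 0.881/1.226 = 0.7186, the fractional saturation.
v = 0.7186 × Vmax = 0.7186 × 4.57 = 3.28 mM/s.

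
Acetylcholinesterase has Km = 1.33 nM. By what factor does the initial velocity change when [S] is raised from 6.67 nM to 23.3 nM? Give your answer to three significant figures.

The fractional saturations are [S]/(Km+[S]) = 6.67/8.000 = 0.8338 and 23.3/24.63 = 0.9460.
v₂/v₁ is just their ratio: 0.9460/0.8338 = 1.13.

1.13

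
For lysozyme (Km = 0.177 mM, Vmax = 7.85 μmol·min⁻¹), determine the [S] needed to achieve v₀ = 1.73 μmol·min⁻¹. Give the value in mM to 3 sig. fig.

0.0500 mM

The required fractional saturation is v/Vmax = 1.73/7.85 = 0.2204.
Then [S]/(Km+[S]) = 0.2204 ⇒ [S] = 0.177 × 0.2204/(1 − 0.2204) = 0.0500 mM.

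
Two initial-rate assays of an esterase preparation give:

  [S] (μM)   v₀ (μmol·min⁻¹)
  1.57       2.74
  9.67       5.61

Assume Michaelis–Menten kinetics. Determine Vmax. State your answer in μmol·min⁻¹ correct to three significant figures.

In reciprocal form, 1/v = (Km/Vmax)·(1/[S]) + 1/Vmax. The two points give (1/[S], 1/v) = (0.6369, 0.3650) and (0.1034, 0.1783).
Slope = (0.3650 − 0.1783)/(0.6369 − 0.1034) = 0.3500; intercept = 0.3650 − 0.3500×0.6369 = 0.1421.
Vmax = 1/intercept = 7.04 μmol·min⁻¹; Km = slope × Vmax = 0.3500 × 7.04 = 2.46 μM.

7.04 μmol·min⁻¹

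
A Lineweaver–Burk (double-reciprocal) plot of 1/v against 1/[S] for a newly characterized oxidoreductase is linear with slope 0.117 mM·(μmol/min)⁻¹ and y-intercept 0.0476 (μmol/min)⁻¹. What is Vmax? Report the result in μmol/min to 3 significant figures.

21.0 μmol/min

The y-intercept of a Lineweaver–Burk plot equals 1/Vmax, so Vmax = 1/0.0476 = 21.0 μmol/min.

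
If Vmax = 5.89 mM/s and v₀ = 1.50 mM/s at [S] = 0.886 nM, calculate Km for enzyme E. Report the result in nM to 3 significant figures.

From v = Vmax[S]/(Km+[S]), Km = [S](Vmax − v)/v.
Km = 0.886 × (5.89 − 1.50) / 1.50 = 3.890/1.50 = 2.59 nM.

2.59 nM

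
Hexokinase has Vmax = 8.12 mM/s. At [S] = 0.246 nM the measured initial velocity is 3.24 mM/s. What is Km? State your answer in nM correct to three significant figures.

From v = Vmax[S]/(Km+[S]), Km = [S](Vmax − v)/v.
Km = 0.246 × (8.12 − 3.24) / 3.24 = 1.200/3.24 = 0.371 nM.

0.371 nM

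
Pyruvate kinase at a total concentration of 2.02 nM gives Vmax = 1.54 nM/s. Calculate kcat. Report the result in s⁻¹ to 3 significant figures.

0.762 s⁻¹

kcat = Vmax/[E]total = 1.54 nM/s / 2.02 nM = 0.762 s⁻¹.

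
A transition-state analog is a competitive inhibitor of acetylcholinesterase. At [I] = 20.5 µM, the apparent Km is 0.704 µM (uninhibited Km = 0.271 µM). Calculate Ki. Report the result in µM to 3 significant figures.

Competitive: Km,app = α·Km with α = 1 + [I]/Ki.
α = Km,app/Km = 0.704/0.271 = 2.598.
Since α = 1 + [I]/Ki, [I]/Ki = 2.598 − 1 = 1.598 and Ki = 20.5/1.598 = 12.8 µM.

12.8 µM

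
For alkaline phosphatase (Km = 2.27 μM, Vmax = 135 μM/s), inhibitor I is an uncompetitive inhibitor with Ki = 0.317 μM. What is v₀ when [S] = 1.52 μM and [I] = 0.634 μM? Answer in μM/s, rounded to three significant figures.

α = 1 + [I]/Ki = 1 + 0.634/0.317 = 3.000.
For an uncompetitive inhibitor, both parameters are divided by α, giving Vmax/α and Km/α: Km,app = 0.757 μM, Vmax,app = 45.0 μM/s.
v = Vmax,app·[S]/(Km,app + [S]) = 45.0 × 1.52/(0.757 + 1.52) = 30.0 μM/s.

30.0 μM/s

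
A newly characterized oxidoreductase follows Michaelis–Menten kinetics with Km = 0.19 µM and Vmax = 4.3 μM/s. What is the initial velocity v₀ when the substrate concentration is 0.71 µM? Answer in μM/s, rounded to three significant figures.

3.39 μM/s

[S]/(Km+[S]) = 0.71/0.9000 = 0.7889, the fractional saturation.
v = 0.7889 × Vmax = 0.7889 × 4.3 = 3.39 μM/s.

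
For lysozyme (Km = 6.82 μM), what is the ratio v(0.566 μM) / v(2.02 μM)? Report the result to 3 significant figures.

0.335

Since Vmax cancels, v₂/v₁ = [S]₂(Km+[S]₁) / [S]₁(Km+[S]₂).
= 0.566×(6.82+2.02) / (2.02×(6.82+0.566)) = 5.003/14.92 = 0.335.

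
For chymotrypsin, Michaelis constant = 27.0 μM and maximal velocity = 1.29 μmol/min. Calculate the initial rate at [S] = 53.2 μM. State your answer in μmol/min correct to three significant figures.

[S]/(Km+[S]) = 53.2/80.20 = 0.6633, the fractional saturation.
v = 0.6633 × Vmax = 0.6633 × 1.29 = 0.856 μmol/min.

0.856 μmol/min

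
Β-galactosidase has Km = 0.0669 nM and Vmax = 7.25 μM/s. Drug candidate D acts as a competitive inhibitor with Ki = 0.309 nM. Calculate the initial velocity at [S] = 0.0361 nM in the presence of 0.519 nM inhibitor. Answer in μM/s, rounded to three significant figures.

1.22 μM/s

With α = 1 + [I]/Ki = 1 + 0.519/0.309 = 2.680, the competitive rate law is v = Vmax[S] / (αKm + [S]).
v = 7.25×0.0361 / (2.680×0.0669 + 0.0361) = 0.2617/0.2154 = 1.22 μM/s.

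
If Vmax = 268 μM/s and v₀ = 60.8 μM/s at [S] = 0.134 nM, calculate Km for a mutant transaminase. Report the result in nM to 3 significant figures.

0.457 nM

v/Vmax = 60.8/268 = 0.2269 = [S]/(Km+[S]).
So Km + [S] = [S]/0.2269 = 0.5907 nM, giving Km = 0.5907 − 0.134 = 0.457 nM.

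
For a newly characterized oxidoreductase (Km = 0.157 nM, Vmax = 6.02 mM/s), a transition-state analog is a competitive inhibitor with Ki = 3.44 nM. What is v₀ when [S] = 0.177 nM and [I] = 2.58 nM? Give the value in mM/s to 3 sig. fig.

With α = 1 + [I]/Ki = 1 + 2.58/3.44 = 1.750, the competitive rate law is v = Vmax[S] / (αKm + [S]).
v = 6.02×0.177 / (1.750×0.157 + 0.177) = 1.066/0.4518 = 2.36 mM/s.

2.36 mM/s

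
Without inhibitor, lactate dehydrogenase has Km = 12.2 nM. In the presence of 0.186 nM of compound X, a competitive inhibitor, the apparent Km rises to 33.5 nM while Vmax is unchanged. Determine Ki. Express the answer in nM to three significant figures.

Competitive: Km,app = α·Km with α = 1 + [I]/Ki.
α = Km,app/Km = 33.5/12.2 = 2.746.
Ki = [I]/(α − 1) = 0.186/1.746 = 0.107 nM.

0.107 nM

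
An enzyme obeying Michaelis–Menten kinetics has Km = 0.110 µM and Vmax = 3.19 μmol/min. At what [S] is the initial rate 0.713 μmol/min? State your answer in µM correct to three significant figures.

0.0317 µM

The required fractional saturation is v/Vmax = 0.713/3.19 = 0.2235.
Then [S]/(Km+[S]) = 0.2235 ⇒ [S] = 0.110 × 0.2235/(1 − 0.2235) = 0.0317 µM.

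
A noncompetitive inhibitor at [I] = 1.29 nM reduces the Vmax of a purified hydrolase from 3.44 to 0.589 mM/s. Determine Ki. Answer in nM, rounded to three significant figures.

0.267 nM

Noncompetitive: Vmax,app = Vmax/α with α = 1 + [I]/Ki.
α = Vmax/Vmax,app = 3.44/0.589 = 5.840.
Ki = [I]/(α − 1) = 1.29/4.840 = 0.267 nM.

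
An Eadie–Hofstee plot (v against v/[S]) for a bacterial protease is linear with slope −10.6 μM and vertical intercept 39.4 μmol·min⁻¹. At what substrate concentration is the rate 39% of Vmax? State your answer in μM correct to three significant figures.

6.78 μM

The Eadie–Hofstee slope gives Km = 10.6 μM (slope = −Km).
v/Vmax = [S]/(Km+[S]) = 0.39 ⇒ [S] = Km·0.39/(1−0.39) = 10.6 × 0.6393 = 6.78 μM.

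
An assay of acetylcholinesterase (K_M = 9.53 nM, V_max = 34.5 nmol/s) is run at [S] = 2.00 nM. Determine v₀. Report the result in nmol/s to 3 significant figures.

v = Vmax·[S]/(Km + [S]) = 34.5 × 2.00 / (9.53 + 2.00)
  = 69.00 / 11.53 = 5.98 nmol/s.

5.98 nmol/s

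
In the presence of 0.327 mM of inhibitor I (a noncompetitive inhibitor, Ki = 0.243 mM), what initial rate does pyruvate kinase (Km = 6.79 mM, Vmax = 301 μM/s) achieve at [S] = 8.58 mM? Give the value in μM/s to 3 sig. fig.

α = 1 + [I]/Ki = 1 + 0.327/0.243 = 2.346.
For a noncompetitive inhibitor, Vmax is reduced to Vmax/α while Km is unchanged: Km,app = 6.79 mM, Vmax,app = 128 μM/s.
v = Vmax,app·[S]/(Km,app + [S]) = 128 × 8.58/(6.79 + 8.58) = 71.6 μM/s.

71.6 μM/s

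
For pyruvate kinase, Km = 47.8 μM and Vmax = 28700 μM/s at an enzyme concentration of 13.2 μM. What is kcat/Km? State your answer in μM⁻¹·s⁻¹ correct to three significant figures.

kcat = Vmax/[E]total = 28700/13.2 = 2170 s⁻¹.
kcat/Km = 2170/47.8 = 45.5 μM⁻¹·s⁻¹.

45.5 μM⁻¹·s⁻¹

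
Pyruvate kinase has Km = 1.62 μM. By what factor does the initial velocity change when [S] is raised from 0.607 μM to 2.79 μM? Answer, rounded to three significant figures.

2.32

The fractional saturations are [S]/(Km+[S]) = 0.607/2.227 = 0.2726 and 2.79/4.410 = 0.6327.
v₂/v₁ is just their ratio: 0.6327/0.2726 = 2.32.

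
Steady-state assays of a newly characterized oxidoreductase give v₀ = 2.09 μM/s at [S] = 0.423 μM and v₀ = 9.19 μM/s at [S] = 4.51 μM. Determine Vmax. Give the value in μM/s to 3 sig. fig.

14.2 μM/s

From v = Vmax[S]/(Km+[S]), each point gives Vmax = v(Km+[S])/[S].
Equating: 2.09(Km+0.423)/0.423 = 9.19(Km+4.51)/4.51.
4.941·Km + 2.09 = 2.038·Km + 9.19, so (4.941 − 2.038)·Km = 9.19 − 2.09.
Km = 7.100/2.903 = 2.45 μM; then Vmax = 2.09(2.45+0.423)/0.423 = 14.2 μM/s.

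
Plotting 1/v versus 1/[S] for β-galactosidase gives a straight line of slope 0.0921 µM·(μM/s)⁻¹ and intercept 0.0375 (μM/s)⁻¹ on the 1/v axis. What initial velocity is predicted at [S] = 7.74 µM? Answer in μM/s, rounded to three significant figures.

The y-intercept is 1/Vmax, so Vmax = 1/0.0375 = 26.7 μM/s.
The slope is Km/Vmax, so Km = 0.0921 × 26.7 = 2.46 µM.
Then v = 26.7 × 7.74/(2.46 + 7.74) = 20.2 μM/s.

20.2 μM/s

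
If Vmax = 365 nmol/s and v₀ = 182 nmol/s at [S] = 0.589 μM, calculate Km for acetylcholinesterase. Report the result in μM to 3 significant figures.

v/Vmax = 182/365 = 0.4986 = [S]/(Km+[S]).
So Km + [S] = [S]/0.4986 = 1.181 μM, giving Km = 1.181 − 0.589 = 0.592 μM.

0.592 μM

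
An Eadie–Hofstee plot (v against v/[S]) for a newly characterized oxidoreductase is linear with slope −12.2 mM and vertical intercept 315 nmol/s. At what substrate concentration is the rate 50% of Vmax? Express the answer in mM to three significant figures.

12.2 mM

The Eadie–Hofstee slope gives Km = 12.2 mM (slope = −Km).
v/Vmax = [S]/(Km+[S]) = 0.5 ⇒ [S] = Km·0.5/(1−0.5) = 12.2 × 1.000 = 12.2 mM.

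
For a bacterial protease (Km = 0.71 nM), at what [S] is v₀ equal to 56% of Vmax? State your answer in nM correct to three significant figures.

v/Vmax = [S]/(Km+[S]) = 0.56, so [S] = Km·0.56/(1 − 0.56) = 0.71 × 1.273.
[S] = 0.904 nM.

0.904 nM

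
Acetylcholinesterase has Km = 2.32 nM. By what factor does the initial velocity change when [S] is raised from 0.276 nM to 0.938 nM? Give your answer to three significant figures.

The fractional saturations are [S]/(Km+[S]) = 0.276/2.596 = 0.1063 and 0.938/3.258 = 0.2879.
v₂/v₁ is just their ratio: 0.2879/0.1063 = 2.71.

2.71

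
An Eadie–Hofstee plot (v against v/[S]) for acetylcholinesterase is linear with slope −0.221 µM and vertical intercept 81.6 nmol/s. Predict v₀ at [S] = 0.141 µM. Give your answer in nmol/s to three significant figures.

31.8 nmol/s

In the Eadie–Hofstee form v = Vmax − Km·(v/[S]), the slope is −Km and the intercept is Vmax, so Km = 0.221 µM and Vmax = 81.6 nmol/s.
v = 81.6 × 0.141/(0.221 + 0.141) = 31.8 nmol/s.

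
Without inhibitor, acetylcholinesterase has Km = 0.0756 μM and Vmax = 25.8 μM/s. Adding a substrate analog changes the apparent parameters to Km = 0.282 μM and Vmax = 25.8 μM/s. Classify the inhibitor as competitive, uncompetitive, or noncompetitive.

Km increases (0.0756 → 0.282 μM) while Vmax is unchanged — the hallmark of competitive inhibition.

competitive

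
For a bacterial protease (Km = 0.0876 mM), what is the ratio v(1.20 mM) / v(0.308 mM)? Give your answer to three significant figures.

1.20

The fractional saturations are [S]/(Km+[S]) = 0.308/0.3956 = 0.7786 and 1.20/1.288 = 0.9320.
v₂/v₁ is just their ratio: 0.9320/0.7786 = 1.20.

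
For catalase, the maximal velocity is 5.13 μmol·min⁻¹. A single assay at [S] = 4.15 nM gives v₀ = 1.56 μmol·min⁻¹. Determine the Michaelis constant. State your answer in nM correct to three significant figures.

From v = Vmax[S]/(Km+[S]), Km = [S](Vmax − v)/v.
Km = 4.15 × (5.13 − 1.56) / 1.56 = 14.82/1.56 = 9.50 nM.

9.50 nM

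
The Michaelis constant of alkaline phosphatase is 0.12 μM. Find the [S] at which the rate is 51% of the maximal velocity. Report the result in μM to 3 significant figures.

0.125 μM

v/Vmax = [S]/(Km+[S]) = 0.51, so [S] = Km·0.51/(1 − 0.51) = 0.12 × 1.041.
[S] = 0.125 μM.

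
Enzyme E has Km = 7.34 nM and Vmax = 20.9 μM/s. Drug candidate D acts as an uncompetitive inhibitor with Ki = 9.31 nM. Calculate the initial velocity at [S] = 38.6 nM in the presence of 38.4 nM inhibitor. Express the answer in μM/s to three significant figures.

With α = 1 + [I]/Ki = 1 + 38.4/9.31 = 5.125, the uncompetitive rate law is v = (Vmax/α)·[S] / (Km/α + [S]).
v = (20.9/5.125)×38.6 / (7.34/5.125 + 38.6) = 157.4/40.03 = 3.93 μM/s.

3.93 μM/s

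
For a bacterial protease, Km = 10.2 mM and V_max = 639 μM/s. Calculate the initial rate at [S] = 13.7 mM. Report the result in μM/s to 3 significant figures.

v = Vmax·[S]/(Km + [S]) = 639 × 13.7 / (10.2 + 13.7)
  = 8754 / 23.90 = 366 μM/s.

366 μM/s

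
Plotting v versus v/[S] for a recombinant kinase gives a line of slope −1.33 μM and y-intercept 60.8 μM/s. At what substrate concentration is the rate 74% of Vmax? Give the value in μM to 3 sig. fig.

The Eadie–Hofstee slope gives Km = 1.33 μM (slope = −Km).
v/Vmax = [S]/(Km+[S]) = 0.74 ⇒ [S] = Km·0.74/(1−0.74) = 1.33 × 2.846 = 3.79 μM.

3.79 μM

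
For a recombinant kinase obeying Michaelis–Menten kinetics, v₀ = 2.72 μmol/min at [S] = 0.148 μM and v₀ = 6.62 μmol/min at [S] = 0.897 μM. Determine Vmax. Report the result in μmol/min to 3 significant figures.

From v = Vmax[S]/(Km+[S]), each point gives Vmax = v(Km+[S])/[S].
Equating: 2.72(Km+0.148)/0.148 = 6.62(Km+0.897)/0.897.
18.38·Km + 2.72 = 7.380·Km + 6.62, so (18.38 − 7.380)·Km = 6.62 − 2.72.
Km = 3.900/11.00 = 0.355 μM; then Vmax = 2.72(0.355+0.148)/0.148 = 9.24 μmol/min.

9.24 μmol/min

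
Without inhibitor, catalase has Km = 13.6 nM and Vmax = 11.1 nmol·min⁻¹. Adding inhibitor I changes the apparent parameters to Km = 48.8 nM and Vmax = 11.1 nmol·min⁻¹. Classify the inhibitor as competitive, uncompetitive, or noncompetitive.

competitive

Km increases (13.6 → 48.8 nM) while Vmax is unchanged — the hallmark of competitive inhibition.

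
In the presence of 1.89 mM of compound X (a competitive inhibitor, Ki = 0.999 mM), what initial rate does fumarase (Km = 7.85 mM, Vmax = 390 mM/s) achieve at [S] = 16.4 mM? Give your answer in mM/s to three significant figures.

164 mM/s

α = 1 + [I]/Ki = 1 + 1.89/0.999 = 2.892.
For a competitive inhibitor, Vmax is unchanged and the apparent Km becomes α·Km: Km,app = 22.7 mM, Vmax,app = 390 mM/s.
v = Vmax,app·[S]/(Km,app + [S]) = 390 × 16.4/(22.7 + 16.4) = 164 mM/s.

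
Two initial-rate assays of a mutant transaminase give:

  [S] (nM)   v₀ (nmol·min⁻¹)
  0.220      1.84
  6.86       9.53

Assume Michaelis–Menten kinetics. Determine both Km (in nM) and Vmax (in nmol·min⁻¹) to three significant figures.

Km = 1.10 nM; Vmax = 11.1 nmol·min⁻¹

From v = Vmax[S]/(Km+[S]), each point gives Vmax = v(Km+[S])/[S].
Equating: 1.84(Km+0.220)/0.220 = 9.53(Km+6.86)/6.86.
8.364·Km + 1.84 = 1.389·Km + 9.53, so (8.364 − 1.389)·Km = 9.53 − 1.84.
Km = 7.690/6.974 = 1.10 nM; then Vmax = 1.84(1.10+0.220)/0.220 = 11.1 nmol·min⁻¹.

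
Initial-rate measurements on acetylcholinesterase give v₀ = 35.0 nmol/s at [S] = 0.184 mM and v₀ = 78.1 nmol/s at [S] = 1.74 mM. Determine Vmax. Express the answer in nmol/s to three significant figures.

91.4 nmol/s

In reciprocal form, 1/v = (Km/Vmax)·(1/[S]) + 1/Vmax. The two points give (1/[S], 1/v) = (5.435, 0.02857) and (0.5747, 0.01280).
Slope = (0.02857 − 0.01280)/(5.435 − 0.5747) = 0.003244; intercept = 0.02857 − 0.003244×5.435 = 0.01094.
Vmax = 1/intercept = 91.4 nmol/s; Km = slope × Vmax = 0.003244 × 91.4 = 0.297 mM.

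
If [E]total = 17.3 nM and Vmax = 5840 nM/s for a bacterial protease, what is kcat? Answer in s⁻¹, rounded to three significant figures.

kcat = Vmax/[E]total = 5840 nM/s / 17.3 nM = 338 s⁻¹.

338 s⁻¹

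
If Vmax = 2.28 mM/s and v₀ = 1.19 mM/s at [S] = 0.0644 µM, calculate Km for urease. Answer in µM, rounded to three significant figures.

v/Vmax = 1.19/2.28 = 0.5219 = [S]/(Km+[S]).
So Km + [S] = [S]/0.5219 = 0.1234 µM, giving Km = 0.1234 − 0.0644 = 0.0590 µM.

0.0590 µM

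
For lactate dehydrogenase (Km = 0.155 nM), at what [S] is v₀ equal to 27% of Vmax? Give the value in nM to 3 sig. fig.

v/Vmax = [S]/(Km+[S]) = 0.27, so [S] = Km·0.27/(1 − 0.27) = 0.155 × 0.3699.
[S] = 0.0573 nM.

0.0573 nM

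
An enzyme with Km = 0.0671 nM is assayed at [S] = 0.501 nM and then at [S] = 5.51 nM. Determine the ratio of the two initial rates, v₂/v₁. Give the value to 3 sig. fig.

Since Vmax cancels, v₂/v₁ = [S]₂(Km+[S]₁) / [S]₁(Km+[S]₂).
= 5.51×(0.0671+0.501) / (0.501×(0.0671+5.51)) = 3.130/2.794 = 1.12.

1.12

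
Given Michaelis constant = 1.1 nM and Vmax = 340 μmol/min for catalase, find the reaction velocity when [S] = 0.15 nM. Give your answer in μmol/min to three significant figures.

40.8 μmol/min

[S]/(Km+[S]) = 0.15/1.250 = 0.1200, the fractional saturation.
v = 0.1200 × Vmax = 0.1200 × 340 = 40.8 μmol/min.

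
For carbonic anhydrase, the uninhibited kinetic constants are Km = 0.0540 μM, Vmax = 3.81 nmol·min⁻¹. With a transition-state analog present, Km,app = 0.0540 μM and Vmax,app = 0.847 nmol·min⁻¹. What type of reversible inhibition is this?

noncompetitive

Vmax decreases (3.81 → 0.847 nmol·min⁻¹) while Km is unchanged — pure noncompetitive inhibition.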